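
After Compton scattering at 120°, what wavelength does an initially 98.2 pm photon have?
101.8395 pm

Using the Compton formula: λ' = λ + λ_C(1 − cos θ)

For θ = 120°, cos θ = -1/2 (exact) = -0.5000, so:
1 − cos 120° = 1 − (-1/2) = 1.5000

Δλ = λ_C × 1.5000 = 2.4263 × 1.5000 = 3.6395 pm

λ' = 98.2 + 3.6395 = 101.8395 pm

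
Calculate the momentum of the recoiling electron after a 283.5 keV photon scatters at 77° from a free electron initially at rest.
1.6419e-22 kg·m/s

The electron is initially at rest, so by conservation of momentum:
p⃗_e = p⃗₀ − p⃗'  (incident photon momentum minus scattered photon momentum)

Photon momentum magnitudes (p = h/λ = E/c):
λ₀ = hc/E₀ = 4.3733 pm → p₀ = h/λ₀ = 1.5151e-22 kg·m/s
Δλ = λ_C(1 − cos 77°) = 1.8805 pm
λ' = 6.2538 pm → p' = h/λ' = 1.0595e-22 kg·m/s

The scattered photon makes angle θ = 77° with the incident direction, so by the law of cosines:
|p⃗_e|² = p₀² + p'² − 2p₀p'cos θ
|p⃗_e|² = (1.5151e-22)² + (1.0595e-22)² − 2·1.5151e-22·1.0595e-22·cos(77°)
|p⃗_e| = 1.6419e-22 kg·m/s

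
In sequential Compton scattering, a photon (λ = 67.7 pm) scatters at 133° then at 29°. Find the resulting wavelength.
72.0853 pm

Apply Compton shift twice:

First scattering at θ₁ = 133°:
Δλ₁ = λ_C(1 - cos(133°))
Δλ₁ = 2.4263 × 1.6820
Δλ₁ = 4.0810 pm

After first scattering:
λ₁ = 67.7 + 4.0810 = 71.7810 pm

Second scattering at θ₂ = 29°:
Δλ₂ = λ_C(1 - cos(29°))
Δλ₂ = 2.4263 × 0.1254
Δλ₂ = 0.3042 pm

Final wavelength:
λ₂ = 71.7810 + 0.3042 = 72.0853 pm

Total shift: Δλ_total = 4.0810 + 0.3042 = 4.3853 pm

(Intermediate values are shown rounded; full precision is carried through to the final answer.)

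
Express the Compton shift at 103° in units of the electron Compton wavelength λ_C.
1.2250 λ_C

The Compton shift formula is:
Δλ = λ_C(1 - cos θ)

Dividing both sides by λ_C:
Δλ/λ_C = 1 - cos θ

For θ = 103°:
Δλ/λ_C = 1 - cos(103°)
Δλ/λ_C = 1 - -0.2250
Δλ/λ_C = 1.2250

This means the shift is 1.2250 × λ_C = 2.9721 pm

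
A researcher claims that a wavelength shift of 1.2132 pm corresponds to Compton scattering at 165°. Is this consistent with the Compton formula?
No, inconsistent

Calculate the expected shift for θ = 165°:

Δλ_expected = λ_C(1 - cos(165°))
Δλ_expected = 2.4263 × (1 - cos(165°))
Δλ_expected = 2.4263 × 1.9659
Δλ_expected = 4.7699 pm

Given shift: 1.2132 pm
Expected shift: 4.7699 pm
Difference: 3.5568 pm

The values do not match. The given shift corresponds to θ ≈ 60.0°, not 165°.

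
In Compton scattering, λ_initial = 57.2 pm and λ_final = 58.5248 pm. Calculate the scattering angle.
63.00°

First find the wavelength shift:
Δλ = λ' - λ = 58.5248 - 57.2 = 1.3248 pm

Using Δλ = λ_C(1 - cos θ), with λ_C = h/(m_e·c) ≈ 2.42631024 pm:
cos θ = 1 - Δλ/λ_C
cos θ = 1 - 1.3248/2.42631024
cos θ = 0.453986

θ = arccos(0.453986)
θ = 63.00°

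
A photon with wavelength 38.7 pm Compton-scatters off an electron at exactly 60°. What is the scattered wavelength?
39.9132 pm

Using the Compton formula: λ' = λ + λ_C(1 − cos θ)

For θ = 60°, cos θ = 1/2 (exact) = 0.5000, so:
1 − cos 60° = 1 − (1/2) = 0.5000

Δλ = λ_C × 0.5000 = 2.4263 × 0.5000 = 1.2132 pm

λ' = 38.7 + 1.2132 = 39.9132 pm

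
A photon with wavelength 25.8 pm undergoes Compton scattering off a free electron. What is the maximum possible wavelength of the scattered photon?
30.6526 pm (at θ = 180°)

The Compton shift is Δλ = λ_C(1 − cos θ).

Since cos θ ranges from −1 to 1, the factor (1 − cos θ) ranges from 0 to 2; the maximum shift occurs at θ = 180° (backscattering):
Δλ_max = 2λ_C = 2 × 2.4263 pm = 4.8526 pm

Maximum scattered wavelength:
λ'_max = λ₀ + Δλ_max = 25.8 + 4.8526 = 30.6526 pm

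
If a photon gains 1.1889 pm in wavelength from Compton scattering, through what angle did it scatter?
59.34°

From the Compton formula Δλ = λ_C(1 - cos θ), we can solve for θ:

cos θ = 1 - Δλ/λ_C

Given:
- Δλ = 1.1889 pm
- λ_C = h/(m_e·c) ≈ 2.42631024 pm

cos θ = 1 - 1.1889/2.42631024
cos θ = 1 - 0.490003
cos θ = 0.509997

θ = arccos(0.509997)
θ = 59.34°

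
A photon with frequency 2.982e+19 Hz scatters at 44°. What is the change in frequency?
1.892e+18 Hz (decrease)

Convert frequency to wavelength (c = 299792458 m/s):
λ₀ = c/f₀ = 299792458/2.982e+19 = 1.0053402e-11 m = 10.0534 pm

Calculate Compton shift:
Δλ = λ_C(1 - cos(44°)) = 0.6810 pm

Final wavelength:
λ' = λ₀ + Δλ = 10.0534 + 0.6810 = 10.7344 pm

Final frequency:
f' = c/λ' = 299792458/1.0734371e-11 = 2.7928274e+19 Hz

Frequency shift (decrease):
Δf = f₀ - f' = 2.982e+19 - 2.7928274e+19 = 1.892e+18 Hz

(Intermediate values are shown rounded; full precision is carried through to the final answer.)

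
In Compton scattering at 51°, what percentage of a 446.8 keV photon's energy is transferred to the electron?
0.2448 (or 24.48%)

Calculate initial and final photon energies:

Initial: E₀ = 446.8 keV → λ₀ = 2.7749 pm
Compton shift: Δλ = 0.8994 pm
Final wavelength: λ' = 3.6743 pm
Final energy: E' = 337.4343 keV

Fractional energy loss:
(E₀ - E')/E₀ = (446.8000 - 337.4343)/446.8000
= 109.3657/446.8000
= 0.2448
= 24.48%

(Intermediate values are shown rounded; full precision is carried through to the final answer.)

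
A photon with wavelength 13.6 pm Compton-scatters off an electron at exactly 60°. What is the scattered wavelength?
14.8132 pm

Using the Compton formula: λ' = λ + λ_C(1 − cos θ)

For θ = 60°, cos θ = 1/2 (exact) = 0.5000, so:
1 − cos 60° = 1 − (1/2) = 0.5000

Δλ = λ_C × 0.5000 = 2.4263 × 0.5000 = 1.2132 pm

λ' = 13.6 + 1.2132 = 14.8132 pm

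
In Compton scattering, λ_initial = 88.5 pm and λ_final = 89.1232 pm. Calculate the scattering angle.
42.00°

First find the wavelength shift:
Δλ = λ' - λ = 89.1232 - 88.5 = 0.6232 pm

Using Δλ = λ_C(1 - cos θ), with λ_C = h/(m_e·c) ≈ 2.42631024 pm:
cos θ = 1 - Δλ/λ_C
cos θ = 1 - 0.6232/2.42631024
cos θ = 0.743149

θ = arccos(0.743149)
θ = 42.00°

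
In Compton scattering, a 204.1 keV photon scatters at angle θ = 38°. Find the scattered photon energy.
188.1676 keV

First convert energy to wavelength:
λ = hc/E, with hc ≈ 1239.842 keV·pm (i.e. 1239.842 eV·nm)

For E = 204.1 keV = 204100 eV:
λ = 1239.842 keV·pm / 204.1 keV
λ = 6.0747 pm

Calculate the Compton shift:
Δλ = λ_C(1 - cos(38°)) = 2.4263 × 0.2120
Δλ = 0.5144 pm

Final wavelength:
λ' = 6.0747 + 0.5144 = 6.5890 pm

Final energy:
E' = hc/λ' = 1239.842 / 6.5890 = 188.1676 keV

(Intermediate values are shown rounded; full precision is carried through to the final answer.)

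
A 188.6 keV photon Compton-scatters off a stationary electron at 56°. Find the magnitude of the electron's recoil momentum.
8.8894e-23 kg·m/s

The electron is initially at rest, so by conservation of momentum:
p⃗_e = p⃗₀ − p⃗'  (incident photon momentum minus scattered photon momentum)

Photon momentum magnitudes (p = h/λ = E/c):
λ₀ = hc/E₀ = 6.5739 pm → p₀ = h/λ₀ = 1.0079e-22 kg·m/s
Δλ = λ_C(1 − cos 56°) = 1.0695 pm
λ' = 7.6435 pm → p' = h/λ' = 8.6689e-23 kg·m/s

The scattered photon makes angle θ = 56° with the incident direction, so by the law of cosines:
|p⃗_e|² = p₀² + p'² − 2p₀p'cos θ
|p⃗_e|² = (1.0079e-22)² + (8.6689e-23)² − 2·1.0079e-22·8.6689e-23·cos(56°)
|p⃗_e| = 8.8894e-23 kg·m/s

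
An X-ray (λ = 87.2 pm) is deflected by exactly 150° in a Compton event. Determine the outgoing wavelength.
91.7276 pm

Using the Compton formula: λ' = λ + λ_C(1 − cos θ)

For θ = 150°, cos θ = -√3/2 (exact) ≈ -0.8660, so:
1 − cos 150° = 1 − (-√3/2) ≈ 1.8660

Δλ = λ_C × 1.8660 = 2.4263 × 1.8660 = 4.5276 pm

λ' = 87.2 + 4.5276 = 91.7276 pm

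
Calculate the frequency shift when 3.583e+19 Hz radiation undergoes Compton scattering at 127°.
1.136e+19 Hz (decrease)

Convert frequency to wavelength (c = 299792458 m/s):
λ₀ = c/f₀ = 299792458/3.583e+19 = 8.3670795e-12 m = 8.3671 pm

Calculate Compton shift:
Δλ = λ_C(1 - cos(127°)) = 3.8865 pm

Final wavelength:
λ' = λ₀ + Δλ = 8.3671 + 3.8865 = 12.2536 pm

Final frequency:
f' = c/λ' = 299792458/1.2253580e-11 = 2.4465704e+19 Hz

Frequency shift (decrease):
Δf = f₀ - f' = 3.583e+19 - 2.4465704e+19 = 1.136e+19 Hz

(Intermediate values are shown rounded; full precision is carried through to the final answer.)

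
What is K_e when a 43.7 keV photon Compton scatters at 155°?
6.1256 keV

By energy conservation: K_e = E_initial - E_final

First find the scattered photon energy:
Initial wavelength: λ = hc/E = 28.3717 pm
Compton shift: Δλ = λ_C(1 - cos(155°)) = 4.6253 pm
Final wavelength: λ' = 28.3717 + 4.6253 = 32.9970 pm
Final photon energy: E' = hc/λ' = 37.5744 keV

Electron kinetic energy:
K_e = E - E' = 43.7000 - 37.5744 = 6.1256 keV

(Intermediate values are shown rounded; full precision is carried through to the final answer.)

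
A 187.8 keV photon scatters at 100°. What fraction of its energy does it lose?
0.3014 (or 30.14%)

Calculate initial and final photon energies:

Initial: E₀ = 187.8 keV → λ₀ = 6.6019 pm
Compton shift: Δλ = 2.8476 pm
Final wavelength: λ' = 9.4496 pm
Final energy: E' = 131.2063 keV

Fractional energy loss:
(E₀ - E')/E₀ = (187.8000 - 131.2063)/187.8000
= 56.5937/187.8000
= 0.3014
= 30.14%

(Intermediate values are shown rounded; full precision is carried through to the final answer.)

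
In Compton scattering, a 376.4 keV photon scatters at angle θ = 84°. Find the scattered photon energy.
226.8015 keV

First convert energy to wavelength:
λ = hc/E, with hc ≈ 1239.842 keV·pm (i.e. 1239.842 eV·nm)

For E = 376.4 keV = 376400 eV:
λ = 1239.842 keV·pm / 376.4 keV
λ = 3.2939 pm

Calculate the Compton shift:
Δλ = λ_C(1 - cos(84°)) = 2.4263 × 0.8955
Δλ = 2.1727 pm

Final wavelength:
λ' = 3.2939 + 2.1727 = 5.4666 pm

Final energy:
E' = hc/λ' = 1239.842 / 5.4666 = 226.8015 keV

(Intermediate values are shown rounded; full precision is carried through to the final answer.)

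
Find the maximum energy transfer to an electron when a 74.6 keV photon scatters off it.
16.8590 keV

Maximum energy transfer occurs at θ = 180° (backscattering).

Initial photon: E₀ = 74.6 keV → λ₀ = 16.6199 pm

Maximum Compton shift (at 180°):
Δλ_max = 2λ_C = 2 × 2.4263 = 4.8526 pm

Final wavelength:
λ' = 16.6199 + 4.8526 = 21.4725 pm

Minimum photon energy (maximum energy to electron):
E'_min = hc/λ' = 57.7410 keV

Maximum electron kinetic energy:
K_max = E₀ - E'_min = 74.6000 - 57.7410 = 16.8590 keV

(Intermediate values are shown rounded; full precision is carried through to the final answer.)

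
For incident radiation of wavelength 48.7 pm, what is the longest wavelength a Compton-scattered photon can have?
53.5526 pm (at θ = 180°)

The Compton shift is Δλ = λ_C(1 − cos θ).

Since cos θ ranges from −1 to 1, the factor (1 − cos θ) ranges from 0 to 2; the maximum shift occurs at θ = 180° (backscattering):
Δλ_max = 2λ_C = 2 × 2.4263 pm = 4.8526 pm

Maximum scattered wavelength:
λ'_max = λ₀ + Δλ_max = 48.7 + 4.8526 = 53.5526 pm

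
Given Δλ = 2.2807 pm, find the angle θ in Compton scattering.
86.56°

From the Compton formula Δλ = λ_C(1 - cos θ), we can solve for θ:

cos θ = 1 - Δλ/λ_C

Given:
- Δλ = 2.2807 pm
- λ_C = h/(m_e·c) ≈ 2.42631024 pm

cos θ = 1 - 2.2807/2.42631024
cos θ = 1 - 0.939987
cos θ = 0.060013

θ = arccos(0.060013)
θ = 86.56°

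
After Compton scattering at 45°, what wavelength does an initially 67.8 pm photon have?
68.5106 pm

Using the Compton formula: λ' = λ + λ_C(1 − cos θ)

For θ = 45°, cos θ = √2/2 (exact) ≈ 0.7071, so:
1 − cos 45° = 1 − (√2/2) ≈ 0.2929

Δλ = λ_C × 0.2929 = 2.4263 × 0.2929 = 0.7106 pm

λ' = 67.8 + 0.7106 = 68.5106 pm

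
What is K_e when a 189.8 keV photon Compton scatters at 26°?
6.8763 keV

By energy conservation: K_e = E_initial - E_final

First find the scattered photon energy:
Initial wavelength: λ = hc/E = 6.5324 pm
Compton shift: Δλ = λ_C(1 - cos(26°)) = 0.2456 pm
Final wavelength: λ' = 6.5324 + 0.2456 = 6.7779 pm
Final photon energy: E' = hc/λ' = 182.9237 keV

Electron kinetic energy:
K_e = E - E' = 189.8000 - 182.9237 = 6.8763 keV

(Intermediate values are shown rounded; full precision is carried through to the final answer.)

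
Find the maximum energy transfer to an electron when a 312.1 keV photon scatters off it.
171.6112 keV

Maximum energy transfer occurs at θ = 180° (backscattering).

Initial photon: E₀ = 312.1 keV → λ₀ = 3.9726 pm

Maximum Compton shift (at 180°):
Δλ_max = 2λ_C = 2 × 2.4263 = 4.8526 pm

Final wavelength:
λ' = 3.9726 + 4.8526 = 8.8252 pm

Minimum photon energy (maximum energy to electron):
E'_min = hc/λ' = 140.4888 keV

Maximum electron kinetic energy:
K_max = E₀ - E'_min = 312.1000 - 140.4888 = 171.6112 keV

(Intermediate values are shown rounded; full precision is carried through to the final answer.)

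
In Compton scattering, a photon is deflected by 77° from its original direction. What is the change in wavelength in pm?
1.8805 pm

Using the Compton scattering formula:
Δλ = λ_C(1 - cos θ)

where λ_C = h/(m_e·c) ≈ 2.4263 pm is the Compton wavelength of an electron.

For θ = 77°:
cos(77°) = 0.2250
1 - cos(77°) = 0.7750

Δλ = 2.4263 × 0.7750
Δλ = 1.8805 pm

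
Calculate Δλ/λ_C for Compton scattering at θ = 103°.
1.2250 λ_C

The Compton shift formula is:
Δλ = λ_C(1 - cos θ)

Dividing both sides by λ_C:
Δλ/λ_C = 1 - cos θ

For θ = 103°:
Δλ/λ_C = 1 - cos(103°)
Δλ/λ_C = 1 - -0.2250
Δλ/λ_C = 1.2250

This means the shift is 1.2250 × λ_C = 2.9721 pm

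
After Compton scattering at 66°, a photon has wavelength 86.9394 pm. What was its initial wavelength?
85.5000 pm

From λ' = λ + Δλ, we have λ = λ' - Δλ

First calculate the Compton shift:
Δλ = λ_C(1 - cos θ)
Δλ = 2.4263 × (1 - cos(66°))
Δλ = 2.4263 × 0.5933
Δλ = 1.4394 pm

Initial wavelength:
λ = λ' - Δλ
λ = 86.9394 - 1.4394
λ = 85.5000 pm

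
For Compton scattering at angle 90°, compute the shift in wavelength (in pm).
2.4263 pm

Using the Compton scattering formula:
Δλ = λ_C(1 - cos θ)

where λ_C = h/(m_e·c) ≈ 2.4263 pm is the Compton wavelength of an electron.

For θ = 90°:
cos(90°) = 0.0000
1 - cos(90°) = 1.0000

Δλ = 2.4263 × 1.0000
Δλ = 2.4263 pm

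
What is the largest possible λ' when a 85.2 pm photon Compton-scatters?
90.0526 pm (at θ = 180°)

The Compton shift is Δλ = λ_C(1 − cos θ).

Since cos θ ranges from −1 to 1, the factor (1 − cos θ) ranges from 0 to 2; the maximum shift occurs at θ = 180° (backscattering):
Δλ_max = 2λ_C = 2 × 2.4263 pm = 4.8526 pm

Maximum scattered wavelength:
λ'_max = λ₀ + Δλ_max = 85.2 + 4.8526 = 90.0526 pm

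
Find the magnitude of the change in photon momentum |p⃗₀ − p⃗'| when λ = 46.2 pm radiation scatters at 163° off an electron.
2.7048e-23 kg·m/s

Photon momentum magnitude is p = h/λ.

Initial momentum:
p₀ = h/λ = 6.6261e-34/4.6200e-11 = 1.4342e-23 kg·m/s

After scattering:
λ' = λ + Δλ = 46.2 + 4.7466 = 50.9466 pm
p' = h/λ' = 6.6261e-34/5.0947e-11 = 1.3006e-23 kg·m/s

Momentum is a vector; the scattered photon's direction makes angle θ = 163° with the incident direction. The magnitude of the vector change Δp⃗ = p⃗₀ − p⃗' is found from the law of cosines:
|Δp⃗|² = p₀² + p'² − 2p₀p'cos θ
|Δp⃗|² = (1.4342e-23)² + (1.3006e-23)² − 2·1.4342e-23·1.3006e-23·cos(163°)
|Δp⃗| = 2.7048e-23 kg·m/s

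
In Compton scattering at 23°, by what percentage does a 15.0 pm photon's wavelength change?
1.2859%

Calculate the Compton shift:
Δλ = λ_C(1 - cos(23°))
Δλ = 2.4263 × (1 - cos(23°))
Δλ = 2.4263 × 0.0795
Δλ = 0.1929 pm

Percentage change:
(Δλ/λ₀) × 100 = (0.1929/15.0) × 100
= 1.2859%

(Intermediate values are shown rounded; full precision is carried through to the final answer.)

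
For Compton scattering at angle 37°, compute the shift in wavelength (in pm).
0.4886 pm

Using the Compton scattering formula:
Δλ = λ_C(1 - cos θ)

where λ_C = h/(m_e·c) ≈ 2.4263 pm is the Compton wavelength of an electron.

For θ = 37°:
cos(37°) = 0.7986
1 - cos(37°) = 0.2014

Δλ = 2.4263 × 0.2014
Δλ = 0.4886 pm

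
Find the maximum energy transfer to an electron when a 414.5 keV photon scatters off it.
256.4334 keV

Maximum energy transfer occurs at θ = 180° (backscattering).

Initial photon: E₀ = 414.5 keV → λ₀ = 2.9912 pm

Maximum Compton shift (at 180°):
Δλ_max = 2λ_C = 2 × 2.4263 = 4.8526 pm

Final wavelength:
λ' = 2.9912 + 4.8526 = 7.8438 pm

Minimum photon energy (maximum energy to electron):
E'_min = hc/λ' = 158.0666 keV

Maximum electron kinetic energy:
K_max = E₀ - E'_min = 414.5000 - 158.0666 = 256.4334 keV

(Intermediate values are shown rounded; full precision is carried through to the final answer.)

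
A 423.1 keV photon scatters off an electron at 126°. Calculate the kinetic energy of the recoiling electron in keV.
240.3089 keV

By energy conservation: K_e = E_initial - E_final

First find the scattered photon energy:
Initial wavelength: λ = hc/E = 2.9304 pm
Compton shift: Δλ = λ_C(1 - cos(126°)) = 3.8525 pm
Final wavelength: λ' = 2.9304 + 3.8525 = 6.7828 pm
Final photon energy: E' = hc/λ' = 182.7911 keV

Electron kinetic energy:
K_e = E - E' = 423.1000 - 182.7911 = 240.3089 keV

(Intermediate values are shown rounded; full precision is carried through to the final answer.)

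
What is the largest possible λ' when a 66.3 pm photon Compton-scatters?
71.1526 pm (at θ = 180°)

The Compton shift is Δλ = λ_C(1 − cos θ).

Since cos θ ranges from −1 to 1, the factor (1 − cos θ) ranges from 0 to 2; the maximum shift occurs at θ = 180° (backscattering):
Δλ_max = 2λ_C = 2 × 2.4263 pm = 4.8526 pm

Maximum scattered wavelength:
λ'_max = λ₀ + Δλ_max = 66.3 + 4.8526 = 71.1526 pm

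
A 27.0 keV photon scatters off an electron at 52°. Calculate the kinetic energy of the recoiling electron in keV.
0.5374 keV

By energy conservation: K_e = E_initial - E_final

First find the scattered photon energy:
Initial wavelength: λ = hc/E = 45.9201 pm
Compton shift: Δλ = λ_C(1 - cos(52°)) = 0.9325 pm
Final wavelength: λ' = 45.9201 + 0.9325 = 46.8526 pm
Final photon energy: E' = hc/λ' = 26.4626 keV

Electron kinetic energy:
K_e = E - E' = 27.0000 - 26.4626 = 0.5374 keV

(Intermediate values are shown rounded; full precision is carried through to the final answer.)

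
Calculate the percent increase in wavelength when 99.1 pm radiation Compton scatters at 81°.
2.0653%

Calculate the Compton shift:
Δλ = λ_C(1 - cos(81°))
Δλ = 2.4263 × (1 - cos(81°))
Δλ = 2.4263 × 0.8436
Δλ = 2.0468 pm

Percentage change:
(Δλ/λ₀) × 100 = (2.0468/99.1) × 100
= 2.0653%

(Intermediate values are shown rounded; full precision is carried through to the final answer.)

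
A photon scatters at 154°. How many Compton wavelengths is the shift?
1.8988 λ_C

The Compton shift formula is:
Δλ = λ_C(1 - cos θ)

Dividing both sides by λ_C:
Δλ/λ_C = 1 - cos θ

For θ = 154°:
Δλ/λ_C = 1 - cos(154°)
Δλ/λ_C = 1 - -0.8988
Δλ/λ_C = 1.8988

This means the shift is 1.8988 × λ_C = 4.6071 pm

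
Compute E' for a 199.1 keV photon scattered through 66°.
161.7184 keV

First convert energy to wavelength:
λ = hc/E, with hc ≈ 1239.842 keV·pm (i.e. 1239.842 eV·nm)

For E = 199.1 keV = 199100 eV:
λ = 1239.842 keV·pm / 199.1 keV
λ = 6.2272 pm

Calculate the Compton shift:
Δλ = λ_C(1 - cos(66°)) = 2.4263 × 0.5933
Δλ = 1.4394 pm

Final wavelength:
λ' = 6.2272 + 1.4394 = 7.6667 pm

Final energy:
E' = hc/λ' = 1239.842 / 7.6667 = 161.7184 keV

(Intermediate values are shown rounded; full precision is carried through to the final answer.)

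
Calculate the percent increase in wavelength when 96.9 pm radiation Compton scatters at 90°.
2.5039%

Calculate the Compton shift:
Δλ = λ_C(1 - cos(90°))
Δλ = 2.4263 × (1 - cos(90°))
Δλ = 2.4263 × 1.0000
Δλ = 2.4263 pm

Percentage change:
(Δλ/λ₀) × 100 = (2.4263/96.9) × 100
= 2.5039%

(Intermediate values are shown rounded; full precision is carried through to the final answer.)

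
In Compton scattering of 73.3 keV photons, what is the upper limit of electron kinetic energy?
16.3409 keV

Maximum energy transfer occurs at θ = 180° (backscattering).

Initial photon: E₀ = 73.3 keV → λ₀ = 16.9146 pm

Maximum Compton shift (at 180°):
Δλ_max = 2λ_C = 2 × 2.4263 = 4.8526 pm

Final wavelength:
λ' = 16.9146 + 4.8526 = 21.7672 pm

Minimum photon energy (maximum energy to electron):
E'_min = hc/λ' = 56.9591 keV

Maximum electron kinetic energy:
K_max = E₀ - E'_min = 73.3000 - 56.9591 = 16.3409 keV

(Intermediate values are shown rounded; full precision is carried through to the final answer.)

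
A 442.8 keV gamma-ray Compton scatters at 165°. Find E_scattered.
163.7847 keV

First convert energy to wavelength:
λ = hc/E, with hc ≈ 1239.842 keV·pm (i.e. 1239.842 eV·nm)

For E = 442.8 keV = 442800 eV:
λ = 1239.842 keV·pm / 442.8 keV
λ = 2.8000 pm

Calculate the Compton shift:
Δλ = λ_C(1 - cos(165°)) = 2.4263 × 1.9659
Δλ = 4.7699 pm

Final wavelength:
λ' = 2.8000 + 4.7699 = 7.5700 pm

Final energy:
E' = hc/λ' = 1239.842 / 7.5700 = 163.7847 keV

(Intermediate values are shown rounded; full precision is carried through to the final answer.)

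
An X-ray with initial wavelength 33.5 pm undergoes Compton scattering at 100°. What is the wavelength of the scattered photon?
36.3476 pm

Using the Compton scattering formula:
λ' = λ + Δλ = λ + λ_C(1 - cos θ)

Given:
- Initial wavelength λ = 33.5 pm
- Scattering angle θ = 100°
- Compton wavelength λ_C ≈ 2.4263 pm

Calculate the shift:
Δλ = 2.4263 × (1 - cos(100°))
Δλ = 2.4263 × 1.1736
Δλ = 2.8476 pm

Final wavelength:
λ' = 33.5 + 2.8476 = 36.3476 pm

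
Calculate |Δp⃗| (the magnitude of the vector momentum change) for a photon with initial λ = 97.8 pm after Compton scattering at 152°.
1.2855e-23 kg·m/s

Photon momentum magnitude is p = h/λ.

Initial momentum:
p₀ = h/λ = 6.6261e-34/9.7800e-11 = 6.7751e-24 kg·m/s

After scattering:
λ' = λ + Δλ = 97.8 + 4.5686 = 102.3686 pm
p' = h/λ' = 6.6261e-34/1.0237e-10 = 6.4728e-24 kg·m/s

Momentum is a vector; the scattered photon's direction makes angle θ = 152° with the incident direction. The magnitude of the vector change Δp⃗ = p⃗₀ − p⃗' is found from the law of cosines:
|Δp⃗|² = p₀² + p'² − 2p₀p'cos θ
|Δp⃗|² = (6.7751e-24)² + (6.4728e-24)² − 2·6.7751e-24·6.4728e-24·cos(152°)
|Δp⃗| = 1.2855e-23 kg·m/s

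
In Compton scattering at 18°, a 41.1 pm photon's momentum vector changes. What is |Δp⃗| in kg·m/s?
5.0370e-24 kg·m/s

Photon momentum magnitude is p = h/λ.

Initial momentum:
p₀ = h/λ = 6.6261e-34/4.1100e-11 = 1.6122e-23 kg·m/s

After scattering:
λ' = λ + Δλ = 41.1 + 0.1188 = 41.2188 pm
p' = h/λ' = 6.6261e-34/4.1219e-11 = 1.6075e-23 kg·m/s

Momentum is a vector; the scattered photon's direction makes angle θ = 18° with the incident direction. The magnitude of the vector change Δp⃗ = p⃗₀ − p⃗' is found from the law of cosines:
|Δp⃗|² = p₀² + p'² − 2p₀p'cos θ
|Δp⃗|² = (1.6122e-23)² + (1.6075e-23)² − 2·1.6122e-23·1.6075e-23·cos(18°)
|Δp⃗| = 5.0370e-24 kg·m/s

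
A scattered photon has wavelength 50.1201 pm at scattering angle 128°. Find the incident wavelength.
46.2000 pm

From λ' = λ + Δλ, we have λ = λ' - Δλ

First calculate the Compton shift:
Δλ = λ_C(1 - cos θ)
Δλ = 2.4263 × (1 - cos(128°))
Δλ = 2.4263 × 1.6157
Δλ = 3.9201 pm

Initial wavelength:
λ = λ' - Δλ
λ = 50.1201 - 3.9201
λ = 46.2000 pm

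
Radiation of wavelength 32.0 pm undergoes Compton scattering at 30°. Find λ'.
32.3251 pm

Using the Compton formula: λ' = λ + λ_C(1 − cos θ)

For θ = 30°, cos θ = √3/2 (exact) ≈ 0.8660, so:
1 − cos 30° = 1 − (√3/2) ≈ 0.1340

Δλ = λ_C × 0.1340 = 2.4263 × 0.1340 = 0.3251 pm

λ' = 32.0 + 0.3251 = 32.3251 pm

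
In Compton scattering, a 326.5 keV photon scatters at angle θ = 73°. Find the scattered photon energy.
224.8413 keV

First convert energy to wavelength:
λ = hc/E, with hc ≈ 1239.842 keV·pm (i.e. 1239.842 eV·nm)

For E = 326.5 keV = 326500 eV:
λ = 1239.842 keV·pm / 326.5 keV
λ = 3.7974 pm

Calculate the Compton shift:
Δλ = λ_C(1 - cos(73°)) = 2.4263 × 0.7076
Δλ = 1.7169 pm

Final wavelength:
λ' = 3.7974 + 1.7169 = 5.5143 pm

Final energy:
E' = hc/λ' = 1239.842 / 5.5143 = 224.8413 keV

(Intermediate values are shown rounded; full precision is carried through to the final answer.)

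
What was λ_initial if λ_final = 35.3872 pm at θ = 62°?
34.1000 pm

From λ' = λ + Δλ, we have λ = λ' - Δλ

First calculate the Compton shift:
Δλ = λ_C(1 - cos θ)
Δλ = 2.4263 × (1 - cos(62°))
Δλ = 2.4263 × 0.5305
Δλ = 1.2872 pm

Initial wavelength:
λ = λ' - Δλ
λ = 35.3872 - 1.2872
λ = 34.1000 pm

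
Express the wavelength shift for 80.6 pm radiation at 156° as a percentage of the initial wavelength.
5.7604%

Calculate the Compton shift:
Δλ = λ_C(1 - cos(156°))
Δλ = 2.4263 × (1 - cos(156°))
Δλ = 2.4263 × 1.9135
Δλ = 4.6429 pm

Percentage change:
(Δλ/λ₀) × 100 = (4.6429/80.6) × 100
= 5.7604%

(Intermediate values are shown rounded; full precision is carried through to the final answer.)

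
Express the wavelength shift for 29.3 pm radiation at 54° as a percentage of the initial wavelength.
3.4135%

Calculate the Compton shift:
Δλ = λ_C(1 - cos(54°))
Δλ = 2.4263 × (1 - cos(54°))
Δλ = 2.4263 × 0.4122
Δλ = 1.0002 pm

Percentage change:
(Δλ/λ₀) × 100 = (1.0002/29.3) × 100
= 3.4135%

(Intermediate values are shown rounded; full precision is carried through to the final answer.)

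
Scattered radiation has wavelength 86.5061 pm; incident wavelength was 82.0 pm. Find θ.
149.00°

First find the wavelength shift:
Δλ = λ' - λ = 86.5061 - 82.0 = 4.5061 pm

Using Δλ = λ_C(1 - cos θ), with λ_C = h/(m_e·c) ≈ 2.42631024 pm:
cos θ = 1 - Δλ/λ_C
cos θ = 1 - 4.5061/2.42631024
cos θ = -0.857182

θ = arccos(-0.857182)
θ = 149.00°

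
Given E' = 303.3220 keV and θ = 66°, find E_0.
468.2001 keV

Convert final energy to wavelength (hc ≈ 1239.842 keV·pm):
λ' = hc/E' = 1239.842 / 303.3220 = 4.0875 pm

Calculate the Compton shift:
Δλ = λ_C(1 - cos(66°))
Δλ = 2.4263 × (1 - cos(66°))
Δλ = 1.4394 pm

Initial wavelength:
λ = λ' - Δλ = 4.0875 - 1.4394 = 2.6481 pm

Initial energy:
E = hc/λ = 1239.842 / 2.6481 = 468.2001 keV

(Intermediate values are shown rounded; full precision is carried through to the final answer.)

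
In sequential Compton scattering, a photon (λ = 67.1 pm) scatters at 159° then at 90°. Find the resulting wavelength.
74.2178 pm

Apply Compton shift twice:

First scattering at θ₁ = 159°:
Δλ₁ = λ_C(1 - cos(159°))
Δλ₁ = 2.4263 × 1.9336
Δλ₁ = 4.6915 pm

After first scattering:
λ₁ = 67.1 + 4.6915 = 71.7915 pm

Second scattering at θ₂ = 90°:
Δλ₂ = λ_C(1 - cos(90°))
Δλ₂ = 2.4263 × 1.0000
Δλ₂ = 2.4263 pm

Final wavelength:
λ₂ = 71.7915 + 2.4263 = 74.2178 pm

Total shift: Δλ_total = 4.6915 + 2.4263 = 7.1178 pm

(Intermediate values are shown rounded; full precision is carried through to the final answer.)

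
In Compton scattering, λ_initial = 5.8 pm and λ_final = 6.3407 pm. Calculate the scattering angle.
39.00°

First find the wavelength shift:
Δλ = λ' - λ = 6.3407 - 5.8 = 0.5407 pm

Using Δλ = λ_C(1 - cos θ), with λ_C = h/(m_e·c) ≈ 2.42631024 pm:
cos θ = 1 - Δλ/λ_C
cos θ = 1 - 0.5407/2.42631024
cos θ = 0.777151

θ = arccos(0.777151)
θ = 39.00°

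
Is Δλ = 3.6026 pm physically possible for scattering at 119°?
Yes, consistent

Calculate the expected shift for θ = 119°:

Δλ_expected = λ_C(1 - cos(119°))
Δλ_expected = 2.4263 × (1 - cos(119°))
Δλ_expected = 2.4263 × 1.4848
Δλ_expected = 3.6026 pm

Given shift: 3.6026 pm
Expected shift: 3.6026 pm
Difference: 0.0000 pm

The values match. This is consistent with Compton scattering at the stated angle.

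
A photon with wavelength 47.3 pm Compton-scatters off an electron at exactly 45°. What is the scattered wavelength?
48.0106 pm

Using the Compton formula: λ' = λ + λ_C(1 − cos θ)

For θ = 45°, cos θ = √2/2 (exact) ≈ 0.7071, so:
1 − cos 45° = 1 − (√2/2) ≈ 0.2929

Δλ = λ_C × 0.2929 = 2.4263 × 0.2929 = 0.7106 pm

λ' = 47.3 + 0.7106 = 48.0106 pm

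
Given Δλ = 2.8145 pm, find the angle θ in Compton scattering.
99.21°

From the Compton formula Δλ = λ_C(1 - cos θ), we can solve for θ:

cos θ = 1 - Δλ/λ_C

Given:
- Δλ = 2.8145 pm
- λ_C = h/(m_e·c) ≈ 2.42631024 pm

cos θ = 1 - 2.8145/2.42631024
cos θ = 1 - 1.159992
cos θ = -0.159992

θ = arccos(-0.159992)
θ = 99.21°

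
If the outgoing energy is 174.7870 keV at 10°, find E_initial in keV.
175.7000 keV

Convert final energy to wavelength (hc ≈ 1239.842 keV·pm):
λ' = hc/E' = 1239.842 / 174.7870 = 7.0934 pm

Calculate the Compton shift:
Δλ = λ_C(1 - cos(10°))
Δλ = 2.4263 × (1 - cos(10°))
Δλ = 0.0369 pm

Initial wavelength:
λ = λ' - Δλ = 7.0934 - 0.0369 = 7.0566 pm

Initial energy:
E = hc/λ = 1239.842 / 7.0566 = 175.7000 keV

(Intermediate values are shown rounded; full precision is carried through to the final answer.)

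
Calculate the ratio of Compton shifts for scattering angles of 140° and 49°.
140° produces the larger shift by a factor of 5.135

Calculate both shifts using Δλ = λ_C(1 - cos θ):

For θ₁ = 49°:
Δλ₁ = 2.4263 × (1 - cos(49°))
Δλ₁ = 2.4263 × 0.3439
Δλ₁ = 0.8345 pm

For θ₂ = 140°:
Δλ₂ = 2.4263 × (1 - cos(140°))
Δλ₂ = 2.4263 × 1.7660
Δλ₂ = 4.2850 pm

The 140° angle produces the larger shift.
Ratio: 4.2850/0.8345 = 5.135

(Intermediate values are shown rounded; full precision is carried through to the final answer.)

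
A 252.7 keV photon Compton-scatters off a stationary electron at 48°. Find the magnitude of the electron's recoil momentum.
1.0360e-22 kg·m/s

The electron is initially at rest, so by conservation of momentum:
p⃗_e = p⃗₀ − p⃗'  (incident photon momentum minus scattered photon momentum)

Photon momentum magnitudes (p = h/λ = E/c):
λ₀ = hc/E₀ = 4.9064 pm → p₀ = h/λ₀ = 1.3505e-22 kg·m/s
Δλ = λ_C(1 − cos 48°) = 0.8028 pm
λ' = 5.7092 pm → p' = h/λ' = 1.1606e-22 kg·m/s

The scattered photon makes angle θ = 48° with the incident direction, so by the law of cosines:
|p⃗_e|² = p₀² + p'² − 2p₀p'cos θ
|p⃗_e|² = (1.3505e-22)² + (1.1606e-22)² − 2·1.3505e-22·1.1606e-22·cos(48°)
|p⃗_e| = 1.0360e-22 kg·m/s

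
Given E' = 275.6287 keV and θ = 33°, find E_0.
301.9000 keV

Convert final energy to wavelength (hc ≈ 1239.842 keV·pm):
λ' = hc/E' = 1239.842 / 275.6287 = 4.4982 pm

Calculate the Compton shift:
Δλ = λ_C(1 - cos(33°))
Δλ = 2.4263 × (1 - cos(33°))
Δλ = 0.3914 pm

Initial wavelength:
λ = λ' - Δλ = 4.4982 - 0.3914 = 4.1068 pm

Initial energy:
E = hc/λ = 1239.842 / 4.1068 = 301.9000 keV

(Intermediate values are shown rounded; full precision is carried through to the final answer.)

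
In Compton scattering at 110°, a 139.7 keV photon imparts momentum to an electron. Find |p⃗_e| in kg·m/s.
1.0652e-22 kg·m/s

The electron is initially at rest, so by conservation of momentum:
p⃗_e = p⃗₀ − p⃗'  (incident photon momentum minus scattered photon momentum)

Photon momentum magnitudes (p = h/λ = E/c):
λ₀ = hc/E₀ = 8.8750 pm → p₀ = h/λ₀ = 7.4660e-23 kg·m/s
Δλ = λ_C(1 − cos 110°) = 3.2562 pm
λ' = 12.1312 pm → p' = h/λ' = 5.4620e-23 kg·m/s

The scattered photon makes angle θ = 110° with the incident direction, so by the law of cosines:
|p⃗_e|² = p₀² + p'² − 2p₀p'cos θ
|p⃗_e|² = (7.4660e-23)² + (5.4620e-23)² − 2·7.4660e-23·5.4620e-23·cos(110°)
|p⃗_e| = 1.0652e-22 kg·m/s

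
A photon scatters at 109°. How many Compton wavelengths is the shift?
1.3256 λ_C

The Compton shift formula is:
Δλ = λ_C(1 - cos θ)

Dividing both sides by λ_C:
Δλ/λ_C = 1 - cos θ

For θ = 109°:
Δλ/λ_C = 1 - cos(109°)
Δλ/λ_C = 1 - -0.3256
Δλ/λ_C = 1.3256

This means the shift is 1.3256 × λ_C = 3.2162 pm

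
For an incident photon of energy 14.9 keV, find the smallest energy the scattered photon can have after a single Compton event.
14.0790 keV (at θ = 180°)

The scattered photon has minimum energy when its wavelength is maximum, i.e., when the Compton shift Δλ = λ_C(1 − cos θ) is maximum. This occurs at θ = 180° (backscattering), giving Δλ_max = 2λ_C = 4.8526 pm.

Initial wavelength: λ₀ = hc/E₀ = 83.2109 pm
Maximum final wavelength: λ'_max = λ₀ + 2λ_C = 83.2109 + 4.8526 = 88.0635 pm
Minimum final energy: E'_min = hc/λ'_max = 14.0790 keV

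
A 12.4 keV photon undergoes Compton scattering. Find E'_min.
11.8261 keV (at θ = 180°)

The scattered photon has minimum energy when its wavelength is maximum, i.e., when the Compton shift Δλ = λ_C(1 − cos θ) is maximum. This occurs at θ = 180° (backscattering), giving Δλ_max = 2λ_C = 4.8526 pm.

Initial wavelength: λ₀ = hc/E₀ = 99.9873 pm
Maximum final wavelength: λ'_max = λ₀ + 2λ_C = 99.9873 + 4.8526 = 104.8399 pm
Minimum final energy: E'_min = hc/λ'_max = 11.8261 keV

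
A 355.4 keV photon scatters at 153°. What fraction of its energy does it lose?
0.5681 (or 56.81%)

Calculate initial and final photon energies:

Initial: E₀ = 355.4 keV → λ₀ = 3.4886 pm
Compton shift: Δλ = 4.5882 pm
Final wavelength: λ' = 8.0768 pm
Final energy: E' = 153.5075 keV

Fractional energy loss:
(E₀ - E')/E₀ = (355.4000 - 153.5075)/355.4000
= 201.8925/355.4000
= 0.5681
= 56.81%

(Intermediate values are shown rounded; full precision is carried through to the final answer.)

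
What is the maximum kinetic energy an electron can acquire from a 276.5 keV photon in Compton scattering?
143.7074 keV

Maximum energy transfer occurs at θ = 180° (backscattering).

Initial photon: E₀ = 276.5 keV → λ₀ = 4.4841 pm

Maximum Compton shift (at 180°):
Δλ_max = 2λ_C = 2 × 2.4263 = 4.8526 pm

Final wavelength:
λ' = 4.4841 + 4.8526 = 9.3367 pm

Minimum photon energy (maximum energy to electron):
E'_min = hc/λ' = 132.7926 keV

Maximum electron kinetic energy:
K_max = E₀ - E'_min = 276.5000 - 132.7926 = 143.7074 keV

(Intermediate values are shown rounded; full precision is carried through to the final answer.)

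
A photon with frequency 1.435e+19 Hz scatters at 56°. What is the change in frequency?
6.989e+17 Hz (decrease)

Convert frequency to wavelength (c = 299792458 m/s):
λ₀ = c/f₀ = 299792458/1.435e+19 = 2.0891460e-11 m = 20.8915 pm

Calculate Compton shift:
Δλ = λ_C(1 - cos(56°)) = 1.0695 pm

Final wavelength:
λ' = λ₀ + Δλ = 20.8915 + 1.0695 = 21.9610 pm

Final frequency:
f' = c/λ' = 299792458/2.1960995e-11 = 1.3651133e+19 Hz

Frequency shift (decrease):
Δf = f₀ - f' = 1.435e+19 - 1.3651133e+19 = 6.989e+17 Hz

(Intermediate values are shown rounded; full precision is carried through to the final answer.)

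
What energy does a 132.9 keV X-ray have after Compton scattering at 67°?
114.7215 keV

First convert energy to wavelength:
λ = hc/E, with hc ≈ 1239.842 keV·pm (i.e. 1239.842 eV·nm)

For E = 132.9 keV = 132900 eV:
λ = 1239.842 keV·pm / 132.9 keV
λ = 9.3291 pm

Calculate the Compton shift:
Δλ = λ_C(1 - cos(67°)) = 2.4263 × 0.6093
Δλ = 1.4783 pm

Final wavelength:
λ' = 9.3291 + 1.4783 = 10.8074 pm

Final energy:
E' = hc/λ' = 1239.842 / 10.8074 = 114.7215 keV

(Intermediate values are shown rounded; full precision is carried through to the final answer.)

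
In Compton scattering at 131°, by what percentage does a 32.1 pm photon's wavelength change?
12.5175%

Calculate the Compton shift:
Δλ = λ_C(1 - cos(131°))
Δλ = 2.4263 × (1 - cos(131°))
Δλ = 2.4263 × 1.6561
Δλ = 4.0181 pm

Percentage change:
(Δλ/λ₀) × 100 = (4.0181/32.1) × 100
= 12.5175%

(Intermediate values are shown rounded; full precision is carried through to the final answer.)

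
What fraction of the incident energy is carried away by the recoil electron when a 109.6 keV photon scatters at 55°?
0.0838 (or 8.38%)

Calculate initial and final photon energies:

Initial: E₀ = 109.6 keV → λ₀ = 11.3124 pm
Compton shift: Δλ = 1.0346 pm
Final wavelength: λ' = 12.3471 pm
Final energy: E' = 100.4159 keV

Fractional energy loss:
(E₀ - E')/E₀ = (109.6000 - 100.4159)/109.6000
= 9.1841/109.6000
= 0.0838
= 8.38%

(Intermediate values are shown rounded; full precision is carried through to the final answer.)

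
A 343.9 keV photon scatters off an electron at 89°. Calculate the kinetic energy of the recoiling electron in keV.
136.8872 keV

By energy conservation: K_e = E_initial - E_final

First find the scattered photon energy:
Initial wavelength: λ = hc/E = 3.6052 pm
Compton shift: Δλ = λ_C(1 - cos(89°)) = 2.3840 pm
Final wavelength: λ' = 3.6052 + 2.3840 = 5.9892 pm
Final photon energy: E' = hc/λ' = 207.0128 keV

Electron kinetic energy:
K_e = E - E' = 343.9000 - 207.0128 = 136.8872 keV

(Intermediate values are shown rounded; full precision is carried through to the final answer.)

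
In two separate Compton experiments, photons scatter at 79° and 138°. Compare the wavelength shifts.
138° produces the larger shift by a factor of 2.154

Calculate both shifts using Δλ = λ_C(1 - cos θ):

For θ₁ = 79°:
Δλ₁ = 2.4263 × (1 - cos(79°))
Δλ₁ = 2.4263 × 0.8092
Δλ₁ = 1.9633 pm

For θ₂ = 138°:
Δλ₂ = 2.4263 × (1 - cos(138°))
Δλ₂ = 2.4263 × 1.7431
Δλ₂ = 4.2294 pm

The 138° angle produces the larger shift.
Ratio: 4.2294/1.9633 = 2.154

(Intermediate values are shown rounded; full precision is carried through to the final answer.)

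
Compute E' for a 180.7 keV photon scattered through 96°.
129.9454 keV

First convert energy to wavelength:
λ = hc/E, with hc ≈ 1239.842 keV·pm (i.e. 1239.842 eV·nm)

For E = 180.7 keV = 180700 eV:
λ = 1239.842 keV·pm / 180.7 keV
λ = 6.8613 pm

Calculate the Compton shift:
Δλ = λ_C(1 - cos(96°)) = 2.4263 × 1.1045
Δλ = 2.6799 pm

Final wavelength:
λ' = 6.8613 + 2.6799 = 9.5413 pm

Final energy:
E' = hc/λ' = 1239.842 / 9.5413 = 129.9454 keV

(Intermediate values are shown rounded; full precision is carried through to the final answer.)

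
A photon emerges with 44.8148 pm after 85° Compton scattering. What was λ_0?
42.6000 pm

From λ' = λ + Δλ, we have λ = λ' - Δλ

First calculate the Compton shift:
Δλ = λ_C(1 - cos θ)
Δλ = 2.4263 × (1 - cos(85°))
Δλ = 2.4263 × 0.9128
Δλ = 2.2148 pm

Initial wavelength:
λ = λ' - Δλ
λ = 44.8148 - 2.2148
λ = 42.6000 pm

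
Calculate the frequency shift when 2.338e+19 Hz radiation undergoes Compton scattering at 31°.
6.153e+17 Hz (decrease)

Convert frequency to wavelength (c = 299792458 m/s):
λ₀ = c/f₀ = 299792458/2.338e+19 = 1.2822603e-11 m = 12.8226 pm

Calculate Compton shift:
Δλ = λ_C(1 - cos(31°)) = 0.3466 pm

Final wavelength:
λ' = λ₀ + Δλ = 12.8226 + 0.3466 = 13.1692 pm

Final frequency:
f' = c/λ' = 299792458/1.3169159e-11 = 2.2764738e+19 Hz

Frequency shift (decrease):
Δf = f₀ - f' = 2.338e+19 - 2.2764738e+19 = 6.153e+17 Hz

(Intermediate values are shown rounded; full precision is carried through to the final answer.)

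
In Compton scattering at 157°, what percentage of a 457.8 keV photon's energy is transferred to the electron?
0.6324 (or 63.24%)

Calculate initial and final photon energies:

Initial: E₀ = 457.8 keV → λ₀ = 2.7083 pm
Compton shift: Δλ = 4.6597 pm
Final wavelength: λ' = 7.3680 pm
Final energy: E' = 168.2738 keV

Fractional energy loss:
(E₀ - E')/E₀ = (457.8000 - 168.2738)/457.8000
= 289.5262/457.8000
= 0.6324
= 63.24%

(Intermediate values are shown rounded; full precision is carried through to the final answer.)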